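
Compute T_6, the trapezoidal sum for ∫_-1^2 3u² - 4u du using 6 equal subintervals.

Δu = (2 − (-1))/6 = 0.5.
f(-1) = 7, f(-0.5) = 2.75, f(0) = 0, f(0.5) = -1.25, f(1) = -1, f(1.5) = 0.75, f(2) = 4.
T_6 = (Δu/2)·[f(u_0) + 2f(u_1) + ... + 2f(u_{5}) + f(u_6)].
Sum = 3.375.

3.375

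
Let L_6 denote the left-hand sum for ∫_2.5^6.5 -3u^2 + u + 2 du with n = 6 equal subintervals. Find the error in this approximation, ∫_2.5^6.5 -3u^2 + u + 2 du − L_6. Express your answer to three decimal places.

-33.778

Exact integral: ∫_2.5^6.5 f(u) du = -233.
L_6 ≈ -199.22222.
Error ≈ -233 − (-199.22222) ≈ -33.778.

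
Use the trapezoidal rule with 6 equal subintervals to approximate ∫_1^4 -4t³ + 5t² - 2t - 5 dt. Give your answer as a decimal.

Δt = (4 − 1)/6 = 0.5.
f(1) = -6, f(1.5) = -10.25, f(2) = -21, f(2.5) = -41.25, f(3) = -74, f(3.5) = -122.25, f(4) = -189.
T_6 = (Δt/2)·[f(t_0) + 2f(t_1) + ... + 2f(t_{5}) + f(t_6)].
Sum = -183.125.

-183.125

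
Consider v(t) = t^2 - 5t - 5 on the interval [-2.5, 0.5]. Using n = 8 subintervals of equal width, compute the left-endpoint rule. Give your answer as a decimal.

Δt = (0.5 − (-2.5))/8 = 0.375.
Left endpoints: -2.5, -2.125, -1.75, -1.375, -1, -0.625, -0.25, 0.125.
v(-2.5) = 13.75, v(-2.125) = 10.140625, v(-1.75) = 6.8125, v(-1.375) = 3.765625, v(-1) = 1, v(-0.625) = -1.484375, v(-0.25) = -3.6875, v(0.125) = -5.609375.
Sum = Δt · [v(-2.5) + v(-2.125) + v(-1.75) + ...].
Sum = 9.2578125.

9.2578125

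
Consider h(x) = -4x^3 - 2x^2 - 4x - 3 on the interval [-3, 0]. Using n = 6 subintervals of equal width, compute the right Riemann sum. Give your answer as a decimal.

Δx = (0 − (-3))/6 = 0.5.
Right endpoints: -2.5, -2, -1.5, -1, -0.5, 0.
h(-2.5) = 57, h(-2) = 29, h(-1.5) = 12, h(-1) = 3, h(-0.5) = -1, h(0) = -3.
Sum = Δx · [h(-2.5) + h(-2) + h(-1.5) + ...].
Sum = 48.5.

48.5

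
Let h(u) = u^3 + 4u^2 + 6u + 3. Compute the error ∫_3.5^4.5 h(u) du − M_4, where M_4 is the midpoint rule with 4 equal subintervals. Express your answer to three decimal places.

Exact integral: ∫_3.5^4.5 h(u) du ≈ 156.33333.
M_4 = 156.25.
Error ≈ 156.33333 − 156.25 ≈ 0.083.

0.083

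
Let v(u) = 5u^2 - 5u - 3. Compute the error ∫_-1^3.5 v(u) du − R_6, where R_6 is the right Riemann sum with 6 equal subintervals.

-14.765625

Exact integral: ∫_-1^3.5 v(u) du = 31.5.
R_6 = 46.265625.
Error = 31.5 − 46.265625 = -14.765625.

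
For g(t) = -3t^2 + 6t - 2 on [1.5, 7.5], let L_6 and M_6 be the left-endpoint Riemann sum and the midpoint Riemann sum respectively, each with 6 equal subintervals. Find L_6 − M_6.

58.5

L_6 = -208.5.
M_6 = -267.
L_6 − M_6 = 58.5.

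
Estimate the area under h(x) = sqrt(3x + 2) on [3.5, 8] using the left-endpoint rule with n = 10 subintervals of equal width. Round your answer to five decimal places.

Δx = (8 − 3.5)/10 = 0.45.
Left endpoints: 3.5, 3.95, 4.4, 4.85, 5.3, 5.75, 6.2, 6.65, 7.1, 7.55.
h(3.5) ≈ 3.53553, h(3.95) ≈ 3.72156, h(4.4) ≈ 3.89872, h(4.85) ≈ 4.06817, h(5.3) ≈ 4.23084, h(5.75) ≈ 4.38748, h(6.2) ≈ 4.53872, h(6.65) ≈ 4.68508, h(7.1) ≈ 4.82701, h(7.55) ≈ 4.96488.
Sum = Δx · [h(3.5) + h(3.95) + h(4.4) + ...].
Sum ≈ 19.28610.

19.28610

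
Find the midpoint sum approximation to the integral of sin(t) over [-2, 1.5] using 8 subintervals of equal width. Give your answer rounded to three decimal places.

-0.491

Δt = (1.5 − (-2))/8 = 0.4375.
Midpoints: -1.78125, -1.34375, -0.90625, -0.46875, -0.03125, 0.40625, 0.84375, 1.28125.
f(-1.78125) ≈ -0.978, f(-1.34375) ≈ -0.974, f(-0.90625) ≈ -0.787, f(-0.46875) ≈ -0.452, f(-0.03125) ≈ -0.031, f(0.40625) ≈ 0.395, f(0.84375) ≈ 0.747, f(1.28125) ≈ 0.958.
Sum = Δt · [f(-1.78125) + f(-1.34375) + f(-0.90625) + ...].
Sum ≈ -0.491.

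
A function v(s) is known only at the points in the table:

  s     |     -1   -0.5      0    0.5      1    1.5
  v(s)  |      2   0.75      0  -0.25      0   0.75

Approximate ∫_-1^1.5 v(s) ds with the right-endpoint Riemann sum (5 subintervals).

Δs = 0.5.
Sum = 0.5·[0.75 + 0 + (-0.25) + 0 + 0.75] = 0.625.

0.625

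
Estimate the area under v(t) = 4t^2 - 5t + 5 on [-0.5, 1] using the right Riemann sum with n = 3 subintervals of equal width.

Δt = (1 − (-0.5))/3 = 0.5.
Right endpoints: 0, 0.5, 1.
v(0) = 5, v(0.5) = 3.5, v(1) = 4.
Sum = Δt · [v(0) + v(0.5) + v(1)].
Sum = 6.25.

6.25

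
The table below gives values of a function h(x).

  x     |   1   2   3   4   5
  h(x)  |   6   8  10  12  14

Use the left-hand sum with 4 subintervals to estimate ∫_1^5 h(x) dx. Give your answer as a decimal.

Δx = 1.
Sum = 1·[6 + 8 + 10 + 12] = 36.

36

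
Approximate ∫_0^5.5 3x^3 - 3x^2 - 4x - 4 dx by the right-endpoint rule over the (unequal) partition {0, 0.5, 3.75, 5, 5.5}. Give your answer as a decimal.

Subinterval widths: 0.5, 3.25, 1.25, 0.5.
Right endpoints: 0.5, 3.75, 5, 5.5.
f(0.5) = -6.375, f(3.75) = 97.015625, f(5) = 276, f(5.5) = 382.375.
Sum = Σ Δx_i · f(x_i).
Sum = 848.30078125.

848.30078125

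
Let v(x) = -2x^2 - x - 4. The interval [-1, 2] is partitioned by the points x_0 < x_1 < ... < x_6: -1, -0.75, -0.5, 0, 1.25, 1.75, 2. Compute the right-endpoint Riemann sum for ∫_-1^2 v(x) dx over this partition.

Subinterval widths: 0.25, 0.25, 0.5, 1.25, 0.5, 0.25.
Right endpoints: -0.75, -0.5, 0, 1.25, 1.75, 2.
v(-0.75) = -4.375, v(-0.5) = -4, v(0) = -4, v(1.25) = -8.375, v(1.75) = -11.875, v(2) = -14.
Sum = Σ Δx_i · v(x_i).
Sum = -24.

-24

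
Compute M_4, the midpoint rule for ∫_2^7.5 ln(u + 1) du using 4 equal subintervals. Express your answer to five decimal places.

9.41143

Δu = (7.5 − 2)/4 = 1.375.
Midpoints: 2.6875, 4.0625, 5.4375, 6.8125.
f(2.6875) ≈ 1.30495, f(4.0625) ≈ 1.62186, f(5.4375) ≈ 1.86214, f(6.8125) ≈ 2.05573.
Sum = Δu · [f(2.6875) + f(4.0625) + f(5.4375) + f(6.8125)].
Sum ≈ 9.41143.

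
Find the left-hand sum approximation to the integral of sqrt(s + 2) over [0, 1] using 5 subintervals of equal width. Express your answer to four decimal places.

Δs = (1 − 0)/5 = 0.2.
Left endpoints: 0, 0.2, 0.4, 0.6, 0.8.
f(0) ≈ 1.4142, f(0.2) ≈ 1.4832, f(0.4) ≈ 1.5492, f(0.6) ≈ 1.6125, f(0.8) ≈ 1.6733.
Sum = Δs · [f(0) + f(0.2) + f(0.4) + f(0.6) + f(0.8)].
Sum ≈ 1.5465.

1.5465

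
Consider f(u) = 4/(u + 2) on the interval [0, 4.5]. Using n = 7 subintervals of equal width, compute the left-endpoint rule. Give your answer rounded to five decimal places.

5.19052

Δu = (4.5 − 0)/7 = 9/14.
Left endpoints: 0, 9/14, 9/7, 27/14, 18/7, 45/14, 27/7.
f(0) = 2, f(9/14) = 56/37, f(9/7) = 28/23, f(27/14) = 56/55, f(18/7) = 0.875, f(45/14) = 56/73, f(27/7) = 28/41.
Sum = Δu · [f(0) + f(9/14) + f(9/7) + ...].
Sum ≈ 5.19052.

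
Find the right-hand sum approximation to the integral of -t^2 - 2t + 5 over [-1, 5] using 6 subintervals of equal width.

-55

Δt = (5 − (-1))/6 = 1.
Right endpoints: 0, 1, 2, 3, 4, 5.
f(0) = 5, f(1) = 2, f(2) = -3, f(3) = -10, f(4) = -19, f(5) = -30.
Sum = Δt · [f(0) + f(1) + f(2) + ...].
Sum = -55.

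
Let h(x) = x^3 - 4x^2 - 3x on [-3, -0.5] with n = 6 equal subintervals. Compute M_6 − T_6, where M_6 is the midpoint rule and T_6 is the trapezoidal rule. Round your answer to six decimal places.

M_6 ≈ -42.60814525.
T_6 ≈ -43.61183449.
M_6 − T_6 ≈ 1.003689.

1.003689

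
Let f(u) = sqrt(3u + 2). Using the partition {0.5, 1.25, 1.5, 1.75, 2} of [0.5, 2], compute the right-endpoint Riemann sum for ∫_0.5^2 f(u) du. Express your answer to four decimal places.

3.8161

Subinterval widths: 0.75, 0.25, 0.25, 0.25.
Right endpoints: 1.25, 1.5, 1.75, 2.
f(1.25) ≈ 2.3979, f(1.5) ≈ 2.5495, f(1.75) ≈ 2.6926, f(2) ≈ 2.8284.
Sum = Σ Δu_i · f(u_i).
Sum ≈ 3.8161.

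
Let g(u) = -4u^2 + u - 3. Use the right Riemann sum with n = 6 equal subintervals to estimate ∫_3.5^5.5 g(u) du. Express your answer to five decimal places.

Δu = (5.5 − 3.5)/6 = 1/3.
Right endpoints: 23/6, 25/6, 4.5, 29/6, 31/6, 5.5.
g(23/6) = -1043/18, g(25/6) = -1229/18, g(4.5) = -79.5, g(29/6) = -1649/18, g(31/6) = -1883/18, g(5.5) = -118.5.
Sum = Δu · [g(23/6) + g(25/6) + g(4.5) + ...].
Sum ≈ -173.48148.

-173.48148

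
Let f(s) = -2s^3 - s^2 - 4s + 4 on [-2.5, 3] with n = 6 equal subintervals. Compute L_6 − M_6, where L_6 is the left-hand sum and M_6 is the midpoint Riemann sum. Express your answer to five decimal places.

L_6 ≈ 29.8139468.
M_6 ≈ -17.7142650.
L_6 − M_6 ≈ 47.52821.

47.52821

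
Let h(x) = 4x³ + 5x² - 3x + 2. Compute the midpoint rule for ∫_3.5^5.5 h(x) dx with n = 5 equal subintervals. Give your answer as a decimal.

Δx = (5.5 − 3.5)/5 = 0.4.
Midpoints: 3.7, 4.1, 4.5, 4.9, 5.3.
h(3.7) = 261.962, h(4.1) = 349.434, h(4.5) = 454.25, h(4.9) = 577.946, h(5.3) = 722.058.
Sum = Δx · [h(3.7) + h(4.1) + h(4.5) + h(4.9) + h(5.3)].
Sum = 946.26.

946.26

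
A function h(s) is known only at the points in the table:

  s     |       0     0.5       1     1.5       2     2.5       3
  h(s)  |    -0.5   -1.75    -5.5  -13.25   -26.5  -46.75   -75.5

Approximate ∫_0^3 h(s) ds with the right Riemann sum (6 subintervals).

Δs = 0.5.
Sum = 0.5·[(-1.75) + (-5.5) + (-13.25) + (-26.5) + (-46.75) + (-75.5)] = -84.625.

-84.625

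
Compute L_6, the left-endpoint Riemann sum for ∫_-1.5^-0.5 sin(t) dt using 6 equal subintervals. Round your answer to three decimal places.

-0.848

Δt = (-0.5 − (-1.5))/6 = 1/6.
Left endpoints: -1.5, -4/3, -7/6, -1, -5/6, -2/3.
f(-1.5) ≈ -0.997, f(-4/3) ≈ -0.972, f(-7/6) ≈ -0.919, f(-1) ≈ -0.841, f(-5/6) ≈ -0.740, f(-2/3) ≈ -0.618.
Sum = Δt · [f(-1.5) + f(-4/3) + f(-7/6) + ...].
Sum ≈ -0.848.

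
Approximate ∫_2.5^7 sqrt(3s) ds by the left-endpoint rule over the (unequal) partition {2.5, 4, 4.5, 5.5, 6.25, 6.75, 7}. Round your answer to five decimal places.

15.85078

Subinterval widths: 1.5, 0.5, 1, 0.75, 0.5, 0.25.
Left endpoints: 2.5, 4, 4.5, 5.5, 6.25, 6.75.
f(2.5) ≈ 2.73861, f(4) ≈ 3.46410, f(4.5) ≈ 3.67423, f(5.5) ≈ 4.06202, f(6.25) ≈ 4.33013, f(6.75) ≈ 4.50000.
Sum = Σ Δs_i · f(s_i).
Sum ≈ 15.85078.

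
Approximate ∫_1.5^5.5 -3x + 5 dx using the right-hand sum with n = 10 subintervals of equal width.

-24.4

Δx = (5.5 − 1.5)/10 = 0.4.
Right endpoints: 1.9, 2.3, 2.7, 3.1, 3.5, 3.9, 4.3, 4.7, 5.1, 5.5.
f(1.9) = -0.7, f(2.3) = -1.9, f(2.7) = -3.1, f(3.1) = -4.3, f(3.5) = -5.5, f(3.9) = -6.7, f(4.3) = -7.9, f(4.7) = -9.1, f(5.1) = -10.3, f(5.5) = -11.5.
Sum = Δx · [f(1.9) + f(2.3) + f(2.7) + ...].
Sum = -24.4.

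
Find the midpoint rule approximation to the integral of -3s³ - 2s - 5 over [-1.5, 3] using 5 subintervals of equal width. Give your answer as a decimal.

Δs = (3 − (-1.5))/5 = 0.9.
Midpoints: -1.05, -0.15, 0.75, 1.65, 2.55.
f(-1.05) = 0.572875, f(-0.15) = -4.689875, f(0.75) = -7.765625, f(1.65) = -21.776375, f(2.55) = -59.844125.
Sum = Δs · [f(-1.05) + f(-0.15) + f(0.75) + f(1.65) + f(2.55)].
Sum = -84.1528125.

-84.1528125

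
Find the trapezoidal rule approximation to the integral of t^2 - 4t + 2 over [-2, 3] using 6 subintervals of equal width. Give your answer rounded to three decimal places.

Δt = (3 − (-2))/6 = 5/6.
f(-2) = 14, f(-7/6) = 289/36, f(-1/3) = 31/9, f(0.5) = 0.25, f(4/3) = -14/9, f(13/6) = -71/36, f(3) = -1.
T_6 = (Δt/2)·[f(t_0) + 2f(t_1) + ... + 2f(t_{5}) + f(t_6)].
Sum ≈ 12.245.

12.245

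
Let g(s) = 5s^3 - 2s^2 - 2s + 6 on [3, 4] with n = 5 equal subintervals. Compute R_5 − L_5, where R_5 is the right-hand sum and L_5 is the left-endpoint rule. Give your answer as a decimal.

R_5 = 210.32.
L_5 = 176.52.
R_5 − L_5 = 33.8.

33.8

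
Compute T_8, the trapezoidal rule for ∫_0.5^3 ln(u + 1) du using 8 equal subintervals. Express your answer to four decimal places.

2.4336

Δu = (3 − 0.5)/8 = 0.3125.
f(0.5) ≈ 0.4055, f(0.8125) ≈ 0.5947, f(1.125) ≈ 0.7538, f(1.4375) ≈ 0.8910, f(1.75) ≈ 1.0116, f(2.0625) ≈ 1.1192, f(2.375) ≈ 1.2164, f(2.6875) ≈ 1.3049, f(3) ≈ 1.3863.
T_8 = (Δu/2)·[f(u_0) + 2f(u_1) + ... + 2f(u_{7}) + f(u_8)].
Sum ≈ 2.4336.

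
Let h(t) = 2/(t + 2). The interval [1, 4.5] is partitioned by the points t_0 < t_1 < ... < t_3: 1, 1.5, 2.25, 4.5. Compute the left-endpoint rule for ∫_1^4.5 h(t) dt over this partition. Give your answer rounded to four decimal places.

Subinterval widths: 0.5, 0.75, 2.25.
Left endpoints: 1, 1.5, 2.25.
h(1) = 2/3, h(1.5) = 4/7, h(2.25) = 8/17.
Sum = Σ Δt_i · h(t_i).
Sum ≈ 1.8207.

1.8207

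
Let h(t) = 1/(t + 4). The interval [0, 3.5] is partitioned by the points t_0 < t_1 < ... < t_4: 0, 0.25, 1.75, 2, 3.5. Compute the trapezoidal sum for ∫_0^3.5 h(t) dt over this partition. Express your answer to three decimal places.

0.635

Subinterval widths: 0.25, 1.5, 0.25, 1.5.
h(0) = 0.25, h(0.25) = 4/17, h(1.75) = 4/23, h(2) = 1/6, h(3.5) = 2/15.
On each subinterval the trapezoid contributes (Δt_i/2)·[h(t_{i-1}) + h(t_i)].
Sum ≈ 0.635.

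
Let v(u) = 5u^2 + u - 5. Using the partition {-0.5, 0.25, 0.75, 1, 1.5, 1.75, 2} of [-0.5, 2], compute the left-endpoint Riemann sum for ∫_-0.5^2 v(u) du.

Subinterval widths: 0.75, 0.5, 0.25, 0.5, 0.25, 0.25.
Left endpoints: -0.5, 0.25, 0.75, 1, 1.5, 1.75.
v(-0.5) = -4.25, v(0.25) = -4.4375, v(0.75) = -1.4375, v(1) = 1, v(1.5) = 7.75, v(1.75) = 12.0625.
Sum = Σ Δu_i · v(u_i).
Sum = -0.3125.

-0.3125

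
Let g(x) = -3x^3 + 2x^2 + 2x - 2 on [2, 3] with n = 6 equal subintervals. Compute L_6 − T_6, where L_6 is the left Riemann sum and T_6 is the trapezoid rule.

L_6 ≈ -29.428241.
T_6 ≈ -33.178241.
L_6 − T_6 = 3.75.

3.75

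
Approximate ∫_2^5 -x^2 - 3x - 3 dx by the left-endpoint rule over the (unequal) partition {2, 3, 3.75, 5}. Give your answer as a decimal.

Subinterval widths: 1, 0.75, 1.25.
Left endpoints: 2, 3, 3.75.
f(2) = -13, f(3) = -21, f(3.75) = -28.3125.
Sum = Σ Δx_i · f(x_i).
Sum = -64.140625.

-64.140625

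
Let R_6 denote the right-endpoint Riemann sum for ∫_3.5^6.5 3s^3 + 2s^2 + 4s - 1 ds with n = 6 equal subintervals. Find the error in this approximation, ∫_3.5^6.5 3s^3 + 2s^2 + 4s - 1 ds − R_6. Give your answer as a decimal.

Exact integral: ∫_3.5^6.5 f(s) ds = 1437.75.
R_6 = 1635.4375.
Error = 1437.75 − 1635.4375 = -197.6875.

-197.6875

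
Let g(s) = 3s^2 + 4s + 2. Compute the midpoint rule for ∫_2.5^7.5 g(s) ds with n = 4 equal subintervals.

514.296875

Δs = (7.5 − 2.5)/4 = 1.25.
Midpoints: 3.125, 4.375, 5.625, 6.875.
g(3.125) = 43.796875, g(4.375) = 76.921875, g(5.625) = 119.421875, g(6.875) = 171.296875.
Sum = Δs · [g(3.125) + g(4.375) + g(5.625) + g(6.875)].
Sum = 514.296875.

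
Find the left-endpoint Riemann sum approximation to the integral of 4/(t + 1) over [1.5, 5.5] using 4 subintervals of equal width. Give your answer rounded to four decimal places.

4.3590

Δt = (5.5 − 1.5)/4 = 1.
Left endpoints: 1.5, 2.5, 3.5, 4.5.
f(1.5) = 1.6, f(2.5) = 8/7, f(3.5) = 8/9, f(4.5) = 8/11.
Sum = Δt · [f(1.5) + f(2.5) + f(3.5) + f(4.5)].
Sum ≈ 4.3590.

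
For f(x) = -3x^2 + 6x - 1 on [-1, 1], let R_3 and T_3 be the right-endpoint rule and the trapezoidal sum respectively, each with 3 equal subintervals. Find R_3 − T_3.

R_3 ≈ -0.44444.
T_3 ≈ -4.44444.
R_3 − T_3 = 4.

4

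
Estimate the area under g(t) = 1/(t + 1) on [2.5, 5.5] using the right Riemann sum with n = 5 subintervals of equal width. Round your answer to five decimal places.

Δt = (5.5 − 2.5)/5 = 0.6.
Right endpoints: 3.1, 3.7, 4.3, 4.9, 5.5.
g(3.1) = 10/41, g(3.7) = 10/47, g(4.3) = 10/53, g(4.9) = 10/59, g(5.5) = 2/13.
Sum = Δt · [g(3.1) + g(3.7) + g(4.3) + g(4.9) + g(5.5)].
Sum ≈ 0.58121.

0.58121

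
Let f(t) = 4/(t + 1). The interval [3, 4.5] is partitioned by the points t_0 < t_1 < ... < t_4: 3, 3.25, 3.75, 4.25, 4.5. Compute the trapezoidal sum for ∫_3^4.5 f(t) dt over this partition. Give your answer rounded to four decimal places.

Subinterval widths: 0.25, 0.5, 0.5, 0.25.
f(3) = 1, f(3.25) = 16/17, f(3.75) = 16/19, f(4.25) = 16/21, f(4.5) = 8/11.
On each subinterval the trapezoid contributes (Δt_i/2)·[f(t_{i-1}) + f(t_i)].
Sum ≈ 1.2756.

1.2756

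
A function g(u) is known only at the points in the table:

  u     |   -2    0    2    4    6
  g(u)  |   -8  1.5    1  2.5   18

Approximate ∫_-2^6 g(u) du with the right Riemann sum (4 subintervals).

Δu = 2.
Sum = 2·[1.5 + 1 + 2.5 + 18] = 46.

46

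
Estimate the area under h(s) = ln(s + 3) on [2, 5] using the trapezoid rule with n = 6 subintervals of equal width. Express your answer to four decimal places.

Δs = (5 − 2)/6 = 0.5.
h(2) ≈ 1.6094, h(2.5) ≈ 1.7047, h(3) ≈ 1.7918, h(3.5) ≈ 1.8718, h(4) ≈ 1.9459, h(4.5) ≈ 2.0149, h(5) ≈ 2.0794.
T_6 = (Δs/2)·[h(s_0) + 2h(s_1) + ... + 2h(s_{5}) + h(s_6)].
Sum ≈ 5.5868.

5.5868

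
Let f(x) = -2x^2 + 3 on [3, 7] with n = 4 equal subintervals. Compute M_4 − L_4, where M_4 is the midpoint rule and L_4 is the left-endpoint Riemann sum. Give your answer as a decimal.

-38

M_4 = -198.
L_4 = -160.
M_4 − L_4 = -38.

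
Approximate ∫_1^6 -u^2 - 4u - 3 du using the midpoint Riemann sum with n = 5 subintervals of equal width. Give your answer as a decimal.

-156.25

Δu = (6 − 1)/5 = 1.
Midpoints: 1.5, 2.5, 3.5, 4.5, 5.5.
f(1.5) = -11.25, f(2.5) = -19.25, f(3.5) = -29.25, f(4.5) = -41.25, f(5.5) = -55.25.
Sum = Δu · [f(1.5) + f(2.5) + f(3.5) + f(4.5) + f(5.5)].
Sum = -156.25.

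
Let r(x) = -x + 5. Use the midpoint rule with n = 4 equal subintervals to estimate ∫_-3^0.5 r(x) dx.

21.875

Δx = (0.5 − (-3))/4 = 0.875.
Midpoints: -2.5625, -1.6875, -0.8125, 0.0625.
r(-2.5625) = 7.5625, r(-1.6875) = 6.6875, r(-0.8125) = 5.8125, r(0.0625) = 4.9375.
Sum = Δx · [r(-2.5625) + r(-1.6875) + r(-0.8125) + r(0.0625)].
Sum = 21.875.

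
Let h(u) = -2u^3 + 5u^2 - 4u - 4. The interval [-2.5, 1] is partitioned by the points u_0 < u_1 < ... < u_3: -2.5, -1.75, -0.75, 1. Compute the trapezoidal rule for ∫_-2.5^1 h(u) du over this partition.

50.3671875

Subinterval widths: 0.75, 1, 1.75.
h(-2.5) = 68.5, h(-1.75) = 29.03125, h(-0.75) = 2.65625, h(1) = -5.
On each subinterval the trapezoid contributes (Δu_i/2)·[h(u_{i-1}) + h(u_i)].
Sum = 50.3671875.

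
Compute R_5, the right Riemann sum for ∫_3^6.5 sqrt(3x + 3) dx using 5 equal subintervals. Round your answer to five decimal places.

Δx = (6.5 − 3)/5 = 0.7.
Right endpoints: 3.7, 4.4, 5.1, 5.8, 6.5.
f(3.7) ≈ 3.75500, f(4.4) ≈ 4.02492, f(5.1) ≈ 4.27785, f(5.8) ≈ 4.51664, f(6.5) ≈ 4.74342.
Sum = Δx · [f(3.7) + f(4.4) + f(5.1) + f(5.8) + f(6.5)].
Sum ≈ 14.92247.

14.92247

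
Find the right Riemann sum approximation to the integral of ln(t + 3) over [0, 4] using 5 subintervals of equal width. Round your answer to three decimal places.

6.654

Δt = (4 − 0)/5 = 0.8.
Right endpoints: 0.8, 1.6, 2.4, 3.2, 4.
f(0.8) ≈ 1.335, f(1.6) ≈ 1.526, f(2.4) ≈ 1.686, f(3.2) ≈ 1.825, f(4) ≈ 1.946.
Sum = Δt · [f(0.8) + f(1.6) + f(2.4) + f(3.2) + f(4)].
Sum ≈ 6.654.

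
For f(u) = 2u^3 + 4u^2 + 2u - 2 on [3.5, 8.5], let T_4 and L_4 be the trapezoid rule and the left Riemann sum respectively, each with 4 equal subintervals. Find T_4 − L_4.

T_4 = 3398.75.
L_4 = 2528.4375.
T_4 − L_4 = 870.3125.

870.3125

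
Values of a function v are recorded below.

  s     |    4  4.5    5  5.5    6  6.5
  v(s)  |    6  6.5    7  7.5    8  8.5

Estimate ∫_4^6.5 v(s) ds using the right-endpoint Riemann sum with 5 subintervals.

Δs = 0.5.
Sum = 0.5·[6.5 + 7 + 7.5 + 8 + 8.5] = 18.75.

18.75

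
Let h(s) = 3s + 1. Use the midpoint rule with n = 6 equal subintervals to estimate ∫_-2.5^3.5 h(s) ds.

Δs = (3.5 − (-2.5))/6 = 1.
Midpoints: -2, -1, 0, 1, 2, 3.
h(-2) = -5, h(-1) = -2, h(0) = 1, h(1) = 4, h(2) = 7, h(3) = 10.
Sum = Δs · [h(-2) + h(-1) + h(0) + ...].
Sum = 15.

15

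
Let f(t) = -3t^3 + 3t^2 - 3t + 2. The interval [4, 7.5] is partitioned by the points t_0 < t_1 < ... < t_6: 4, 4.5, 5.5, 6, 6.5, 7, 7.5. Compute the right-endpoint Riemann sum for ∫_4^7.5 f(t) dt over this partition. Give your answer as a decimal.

-2179.4375

Subinterval widths: 0.5, 1, 0.5, 0.5, 0.5, 0.5.
Right endpoints: 4.5, 5.5, 6, 6.5, 7, 7.5.
f(4.5) = -224.125, f(5.5) = -422.875, f(6) = -556, f(6.5) = -714.625, f(7) = -901, f(7.5) = -1117.375.
Sum = Σ Δt_i · f(t_i).
Sum = -2179.4375.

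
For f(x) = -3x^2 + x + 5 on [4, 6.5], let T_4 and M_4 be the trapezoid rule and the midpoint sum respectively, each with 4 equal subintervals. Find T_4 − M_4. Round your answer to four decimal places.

-0.7324

T_4 = -185.48828125.
M_4 ≈ -184.755859.
T_4 − M_4 ≈ -0.7324.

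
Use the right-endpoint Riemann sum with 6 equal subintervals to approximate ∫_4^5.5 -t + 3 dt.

-2.8125

Δt = (5.5 − 4)/6 = 0.25.
Right endpoints: 4.25, 4.5, 4.75, 5, 5.25, 5.5.
f(4.25) = -1.25, f(4.5) = -1.5, f(4.75) = -1.75, f(5) = -2, f(5.25) = -2.25, f(5.5) = -2.5.
Sum = Δt · [f(4.25) + f(4.5) + f(4.75) + ...].
Sum = -2.8125.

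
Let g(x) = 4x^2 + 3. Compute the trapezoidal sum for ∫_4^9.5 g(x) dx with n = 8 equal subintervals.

Δx = (9.5 − 4)/8 = 0.6875.
g(4) = 67, g(4.6875) = 90.890625, g(5.375) = 118.5625, g(6.0625) = 150.015625, g(6.75) = 185.25, g(7.4375) = 224.265625, g(8.125) = 267.0625, g(8.8125) = 313.640625, g(9.5) = 364.
T_8 = (Δx/2)·[g(x_0) + 2g(x_1) + ... + 2g(x_{7}) + g(x_8)].
Sum = 1076.06640625.

1076.06640625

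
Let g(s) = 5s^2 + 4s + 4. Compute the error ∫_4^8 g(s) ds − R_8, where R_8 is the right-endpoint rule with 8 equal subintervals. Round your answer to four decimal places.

-64.8333

Exact integral: ∫_4^8 g(s) ds ≈ 858.666667.
R_8 = 923.5.
Error ≈ 858.666667 − 923.5 ≈ -64.8333.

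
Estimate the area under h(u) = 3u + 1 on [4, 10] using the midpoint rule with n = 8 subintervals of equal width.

132

Δu = (10 − 4)/8 = 0.75.
Midpoints: 4.375, 5.125, 5.875, 6.625, 7.375, 8.125, 8.875, 9.625.
h(4.375) = 14.125, h(5.125) = 16.375, h(5.875) = 18.625, h(6.625) = 20.875, h(7.375) = 23.125, h(8.125) = 25.375, h(8.875) = 27.625, h(9.625) = 29.875.
Sum = Δu · [h(4.375) + h(5.125) + h(5.875) + ...].
Sum = 132.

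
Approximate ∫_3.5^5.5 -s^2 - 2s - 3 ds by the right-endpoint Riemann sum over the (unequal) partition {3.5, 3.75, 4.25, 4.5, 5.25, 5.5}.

-70.84375

Subinterval widths: 0.25, 0.5, 0.25, 0.75, 0.25.
Right endpoints: 3.75, 4.25, 4.5, 5.25, 5.5.
f(3.75) = -24.5625, f(4.25) = -29.5625, f(4.5) = -32.25, f(5.25) = -41.0625, f(5.5) = -44.25.
Sum = Σ Δs_i · f(s_i).
Sum = -70.84375.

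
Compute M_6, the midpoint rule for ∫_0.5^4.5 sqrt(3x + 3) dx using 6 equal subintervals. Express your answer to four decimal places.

Δx = (4.5 − 0.5)/6 = 2/3.
Midpoints: 5/6, 1.5, 13/6, 17/6, 3.5, 25/6.
f(5/6) ≈ 2.3452, f(1.5) ≈ 2.7386, f(13/6) ≈ 3.0822, f(17/6) ≈ 3.3912, f(3.5) ≈ 3.6742, f(25/6) ≈ 3.9370.
Sum = Δx · [f(5/6) + f(1.5) + f(13/6) + ...].
Sum ≈ 12.7790.

12.7790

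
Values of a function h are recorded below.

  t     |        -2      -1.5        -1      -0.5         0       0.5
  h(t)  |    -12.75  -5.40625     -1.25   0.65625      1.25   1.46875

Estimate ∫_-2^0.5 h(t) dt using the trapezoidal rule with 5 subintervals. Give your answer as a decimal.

-5.1953125

Δt = 0.5.
T_5 = (0.5/2)·[(-12.75) + 2·(-5.40625) + 2·(-1.25) + 2·0.65625 + 2·1.25 + 1.46875] = -5.1953125.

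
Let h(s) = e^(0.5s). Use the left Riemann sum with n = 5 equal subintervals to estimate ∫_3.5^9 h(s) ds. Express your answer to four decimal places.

Δs = (9 − 3.5)/5 = 1.1.
Left endpoints: 3.5, 4.6, 5.7, 6.8, 7.9.
h(3.5) ≈ 5.7546, h(4.6) ≈ 9.9742, h(5.7) ≈ 17.2878, h(6.8) ≈ 29.9641, h(7.9) ≈ 51.9354.
Sum = Δs · [h(3.5) + h(4.6) + h(5.7) + h(6.8) + h(7.9)].
Sum ≈ 126.4076.

126.4076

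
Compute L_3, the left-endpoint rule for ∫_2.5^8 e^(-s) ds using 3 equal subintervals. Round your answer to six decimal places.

0.178396

Δs = (8 − 2.5)/3 = 11/6.
Left endpoints: 2.5, 13/3, 37/6.
f(2.5) ≈ 0.082085, f(13/3) ≈ 0.013124, f(37/6) ≈ 0.002098.
Sum = Δs · [f(2.5) + f(13/3) + f(37/6)].
Sum ≈ 0.178396.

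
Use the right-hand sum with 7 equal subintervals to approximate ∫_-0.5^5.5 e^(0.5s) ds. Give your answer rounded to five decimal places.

Δs = (5.5 − (-0.5))/7 = 6/7.
Right endpoints: 5/14, 17/14, 29/14, 41/14, 53/14, 65/14, 5.5.
f(5/14) ≈ 1.19551, f(17/14) ≈ 1.83518, f(29/14) ≈ 2.81712, f(41/14) ≈ 4.32445, f(53/14) ≈ 6.63831, f(65/14) ≈ 10.19022, f(5.5) ≈ 15.64263.
Sum = Δs · [f(5/14) + f(17/14) + f(29/14) + ...].
Sum ≈ 36.55150.

36.55150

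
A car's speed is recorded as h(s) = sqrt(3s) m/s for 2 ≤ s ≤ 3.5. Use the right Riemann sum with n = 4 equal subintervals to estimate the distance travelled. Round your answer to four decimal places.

4.4414

Δs = (3.5 − 2)/4 = 0.375.
Right endpoints: 2.375, 2.75, 3.125, 3.5.
h(2.375) ≈ 2.6693, h(2.75) ≈ 2.8723, h(3.125) ≈ 3.0619, h(3.5) ≈ 3.2404.
Sum = Δs · [h(2.375) + h(2.75) + h(3.125) + h(3.5)].
Sum ≈ 4.4414.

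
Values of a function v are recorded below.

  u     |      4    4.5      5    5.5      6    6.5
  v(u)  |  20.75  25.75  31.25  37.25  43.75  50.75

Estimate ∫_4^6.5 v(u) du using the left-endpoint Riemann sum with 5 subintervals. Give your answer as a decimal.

Δu = 0.5.
Sum = 0.5·[20.75 + 25.75 + 31.25 + 37.25 + 43.75] = 79.375.

79.375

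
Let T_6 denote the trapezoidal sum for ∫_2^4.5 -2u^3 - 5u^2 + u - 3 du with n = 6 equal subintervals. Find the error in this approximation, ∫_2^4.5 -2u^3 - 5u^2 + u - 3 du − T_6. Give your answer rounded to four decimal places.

1.7723

Exact integral: ∫_2^4.5 f(u) du ≈ -334.947917.
T_6 ≈ -336.720197.
Error ≈ -334.947917 − (-336.720197) ≈ 1.7723.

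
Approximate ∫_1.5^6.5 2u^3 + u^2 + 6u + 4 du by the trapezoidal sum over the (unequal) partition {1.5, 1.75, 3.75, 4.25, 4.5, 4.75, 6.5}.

1175.484375

Subinterval widths: 0.25, 2, 0.5, 0.25, 0.25, 1.75.
f(1.5) = 22, f(1.75) = 28.28125, f(3.75) = 146.03125, f(4.25) = 201.09375, f(4.5) = 233.5, f(4.75) = 269.40625, f(6.5) = 634.5.
On each subinterval the trapezoid contributes (Δu_i/2)·[f(u_{i-1}) + f(u_i)].
Sum = 1175.484375.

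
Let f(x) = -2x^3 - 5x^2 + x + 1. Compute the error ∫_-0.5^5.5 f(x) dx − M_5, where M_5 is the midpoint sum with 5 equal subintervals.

-14.4

Exact integral: ∫_-0.5^5.5 f(x) dx = -714.
M_5 = -699.6.
Error = -714 − (-699.6) = -14.4.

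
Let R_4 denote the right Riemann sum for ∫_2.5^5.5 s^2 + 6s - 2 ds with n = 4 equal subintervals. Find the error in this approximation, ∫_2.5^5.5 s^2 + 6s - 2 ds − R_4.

Exact integral: ∫_2.5^5.5 f(s) ds = 116.25.
R_4 = 132.28125.
Error = 116.25 − 132.28125 = -16.03125.

-16.03125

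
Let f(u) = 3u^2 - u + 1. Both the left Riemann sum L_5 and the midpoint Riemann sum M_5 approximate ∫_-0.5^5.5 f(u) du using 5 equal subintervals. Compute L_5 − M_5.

L_5 = 111.42.
M_5 = 155.34.
L_5 − M_5 = -43.92.

-43.92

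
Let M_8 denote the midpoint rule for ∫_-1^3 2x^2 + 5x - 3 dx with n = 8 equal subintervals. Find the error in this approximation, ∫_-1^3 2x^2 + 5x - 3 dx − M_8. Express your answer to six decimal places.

0.166667

Exact integral: ∫_-1^3 f(x) dx ≈ 26.66666667.
M_8 = 26.5.
Error ≈ 26.66666667 − 26.5 ≈ 0.166667.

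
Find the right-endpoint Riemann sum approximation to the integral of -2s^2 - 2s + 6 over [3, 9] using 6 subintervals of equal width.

-584

Δs = (9 − 3)/6 = 1.
Right endpoints: 4, 5, 6, 7, 8, 9.
f(4) = -34, f(5) = -54, f(6) = -78, f(7) = -106, f(8) = -138, f(9) = -174.
Sum = Δs · [f(4) + f(5) + f(6) + ...].
Sum = -584.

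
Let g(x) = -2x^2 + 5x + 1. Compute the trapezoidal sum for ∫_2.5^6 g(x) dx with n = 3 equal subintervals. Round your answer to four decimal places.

Δx = (6 − 2.5)/3 = 7/6.
g(2.5) = 1, g(11/3) = -68/9, g(29/6) = -194/9, g(6) = -41.
T_3 = (Δx/2)·[g(x_0) + 2g(x_1) + 2g(x_2) + g(x_3)].
Sum ≈ -57.2963.

-57.2963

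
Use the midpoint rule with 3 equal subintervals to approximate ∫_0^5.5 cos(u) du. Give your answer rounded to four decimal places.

Δu = (5.5 − 0)/3 = 11/6.
Midpoints: 11/12, 2.75, 55/12.
f(11/12) ≈ 0.6085, f(2.75) ≈ -0.9243, f(55/12) ≈ -0.1287.
Sum = Δu · [f(11/12) + f(2.75) + f(55/12)].
Sum ≈ -0.8150.

-0.8150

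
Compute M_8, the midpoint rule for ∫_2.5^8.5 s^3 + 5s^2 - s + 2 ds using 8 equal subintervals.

Δs = (8.5 − 2.5)/8 = 0.75.
Midpoints: 2.875, 3.625, 4.375, 5.125, 5.875, 6.625, 7.375, 8.125.
f(2.875) = 32879/512, f(3.625) = 57197/512, f(4.375) = 90659/512, f(5.125) = 134561/512, f(5.875) = 190199/512, f(6.625) = 258869/512, f(7.375) = 341867/512, f(8.125) = 440489/512.
Sum = Δs · [f(2.875) + f(3.625) + f(4.375) + ...].
Sum = 2265.703125.

2265.703125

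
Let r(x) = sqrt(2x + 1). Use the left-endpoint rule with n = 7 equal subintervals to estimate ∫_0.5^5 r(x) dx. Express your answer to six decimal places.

10.592806

Δx = (5 − 0.5)/7 = 9/14.
Left endpoints: 0.5, 8/7, 25/14, 17/7, 43/14, 26/7, 61/14.
r(0.5) ≈ 1.414214, r(8/7) ≈ 1.812654, r(25/14) ≈ 2.138090, r(17/7) ≈ 2.420153, r(43/14) ≈ 2.672612, r(26/7) ≈ 2.903200, r(61/14) ≈ 3.116775.
Sum = Δx · [r(0.5) + r(8/7) + r(25/14) + ...].
Sum ≈ 10.592806.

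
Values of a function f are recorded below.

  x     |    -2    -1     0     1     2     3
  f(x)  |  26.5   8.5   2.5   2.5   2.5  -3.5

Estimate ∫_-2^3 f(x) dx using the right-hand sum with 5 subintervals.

Δx = 1.
Sum = 1·[8.5 + 2.5 + 2.5 + 2.5 + (-3.5)] = 12.5.

12.5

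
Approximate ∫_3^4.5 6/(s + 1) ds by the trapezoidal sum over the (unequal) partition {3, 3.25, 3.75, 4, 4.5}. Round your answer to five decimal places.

Subinterval widths: 0.25, 0.5, 0.25, 0.5.
f(3) = 1.5, f(3.25) = 24/17, f(3.75) = 24/19, f(4) = 1.2, f(4.5) = 12/11.
On each subinterval the trapezoid contributes (Δs_i/2)·[f(s_{i-1}) + f(s_i)].
Sum ≈ 1.91332.

1.91332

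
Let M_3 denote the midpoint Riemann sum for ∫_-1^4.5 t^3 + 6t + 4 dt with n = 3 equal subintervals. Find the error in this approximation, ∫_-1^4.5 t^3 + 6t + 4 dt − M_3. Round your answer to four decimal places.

8.0877

Exact integral: ∫_-1^4.5 f(t) dt = 182.015625.
M_3 ≈ 173.927951.
Error ≈ 182.015625 − 173.927951 ≈ 8.0877.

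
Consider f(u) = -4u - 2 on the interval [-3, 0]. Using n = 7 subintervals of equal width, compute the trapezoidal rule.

12

Δu = (0 − (-3))/7 = 3/7.
f(-3) = 10, f(-18/7) = 58/7, f(-15/7) = 46/7, f(-12/7) = 34/7, f(-9/7) = 22/7, f(-6/7) = 10/7, f(-3/7) = -2/7, f(0) = -2.
T_7 = (Δu/2)·[f(u_0) + 2f(u_1) + ... + 2f(u_{6}) + f(u_7)].
Sum = 12.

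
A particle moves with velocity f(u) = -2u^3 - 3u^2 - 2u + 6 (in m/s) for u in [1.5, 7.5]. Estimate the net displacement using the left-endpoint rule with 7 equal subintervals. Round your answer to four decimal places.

Δu = (7.5 − 1.5)/7 = 6/7.
Left endpoints: 1.5, 33/14, 45/14, 57/14, 69/14, 81/14, 93/14.
f(1.5) = -10.5, f(33/14) = -28521/686, f(45/14) = -67119/686, f(57/14) = -128181/686, f(69/14) = -216891/686, f(81/14) = -338433/686, f(93/14) = -497991/686.
Sum = Δu · [f(1.5) + f(33/14) + f(45/14) + ...].
Sum ≈ -1604.7551.

-1604.7551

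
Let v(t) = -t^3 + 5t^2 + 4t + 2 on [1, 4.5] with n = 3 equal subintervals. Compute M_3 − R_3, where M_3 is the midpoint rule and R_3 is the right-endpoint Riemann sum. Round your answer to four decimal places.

-7.8689

M_3 ≈ 94.732928.
R_3 ≈ 102.601852.
M_3 − R_3 ≈ -7.8689.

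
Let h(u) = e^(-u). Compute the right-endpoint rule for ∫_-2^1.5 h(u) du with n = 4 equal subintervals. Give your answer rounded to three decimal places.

Δu = (1.5 − (-2))/4 = 0.875.
Right endpoints: -1.125, -0.25, 0.625, 1.5.
h(-1.125) ≈ 3.080, h(-0.25) ≈ 1.284, h(0.625) ≈ 0.535, h(1.5) ≈ 0.223.
Sum = Δu · [h(-1.125) + h(-0.25) + h(0.625) + h(1.5)].
Sum ≈ 4.482.

4.482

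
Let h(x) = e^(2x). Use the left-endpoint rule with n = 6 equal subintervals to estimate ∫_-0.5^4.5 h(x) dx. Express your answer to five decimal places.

Δx = (4.5 − (-0.5))/6 = 5/6.
Left endpoints: -0.5, 1/3, 7/6, 2, 17/6, 11/3.
h(-0.5) ≈ 0.36788, h(1/3) ≈ 1.94773, h(7/6) ≈ 10.31226, h(2) ≈ 54.59815, h(17/6) ≈ 289.06936, h(11/3) ≈ 1530.47486.
Sum = Δx · [h(-0.5) + h(1/3) + h(7/6) + ...].
Sum ≈ 1572.30854.

1572.30854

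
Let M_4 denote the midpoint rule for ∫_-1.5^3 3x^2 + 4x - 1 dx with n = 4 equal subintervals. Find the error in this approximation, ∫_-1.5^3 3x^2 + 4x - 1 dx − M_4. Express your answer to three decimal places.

1.424

Exact integral: ∫_-1.5^3 f(x) dx = 39.375.
M_4 ≈ 37.95117.
Error ≈ 39.375 − 37.95117 ≈ 1.424.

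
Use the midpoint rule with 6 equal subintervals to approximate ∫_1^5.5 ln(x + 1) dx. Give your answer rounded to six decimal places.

Δx = (5.5 − 1)/6 = 0.75.
Midpoints: 1.375, 2.125, 2.875, 3.625, 4.375, 5.125.
f(1.375) ≈ 0.864997, f(2.125) ≈ 1.139434, f(2.875) ≈ 1.354546, f(3.625) ≈ 1.531476, f(4.375) ≈ 1.681759, f(5.125) ≈ 1.812379.
Sum = Δx · [f(1.375) + f(2.125) + f(2.875) + ...].
Sum ≈ 6.288443.

6.288443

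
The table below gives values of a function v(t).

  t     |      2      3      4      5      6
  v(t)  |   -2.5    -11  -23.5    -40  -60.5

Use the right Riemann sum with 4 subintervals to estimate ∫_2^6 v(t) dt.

Δt = 1.
Sum = 1·[(-11) + (-23.5) + (-40) + (-60.5)] = -135.

-135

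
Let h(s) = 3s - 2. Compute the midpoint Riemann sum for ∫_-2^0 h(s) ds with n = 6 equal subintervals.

Δs = (0 − (-2))/6 = 1/3.
Midpoints: -11/6, -1.5, -7/6, -5/6, -0.5, -1/6.
h(-11/6) = -7.5, h(-1.5) = -6.5, h(-7/6) = -5.5, h(-5/6) = -4.5, h(-0.5) = -3.5, h(-1/6) = -2.5.
Sum = Δs · [h(-11/6) + h(-1.5) + h(-7/6) + ...].
Sum = -10.

-10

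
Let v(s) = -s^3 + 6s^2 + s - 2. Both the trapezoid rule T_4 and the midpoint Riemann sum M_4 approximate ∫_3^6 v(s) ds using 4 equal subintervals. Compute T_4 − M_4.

T_4 = 79.640625.
M_4 = 82.8046875.
T_4 − M_4 = -3.1640625.

-3.1640625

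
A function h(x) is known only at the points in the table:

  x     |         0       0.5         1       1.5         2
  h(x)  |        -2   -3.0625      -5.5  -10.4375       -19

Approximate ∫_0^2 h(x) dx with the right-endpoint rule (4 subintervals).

Δx = 0.5.
Sum = 0.5·[(-3.0625) + (-5.5) + (-10.4375) + (-19)] = -19.

-19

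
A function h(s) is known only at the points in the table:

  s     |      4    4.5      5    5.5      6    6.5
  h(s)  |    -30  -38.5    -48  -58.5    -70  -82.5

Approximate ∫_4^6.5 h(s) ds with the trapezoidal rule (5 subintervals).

Δs = 0.5.
T_5 = (0.5/2)·[(-30) + 2·(-38.5) + 2·(-48) + 2·(-58.5) + 2·(-70) + (-82.5)] = -135.625.

-135.625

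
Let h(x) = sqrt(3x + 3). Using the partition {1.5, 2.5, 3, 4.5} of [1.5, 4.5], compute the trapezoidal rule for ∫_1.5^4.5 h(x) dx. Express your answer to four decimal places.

Subinterval widths: 1, 0.5, 1.5.
h(1.5) ≈ 2.7386, h(2.5) ≈ 3.2404, h(3) ≈ 3.4641, h(4.5) ≈ 4.0620.
On each subinterval the trapezoid contributes (Δx_i/2)·[h(x_{i-1}) + h(x_i)].
Sum ≈ 10.3102.

10.3102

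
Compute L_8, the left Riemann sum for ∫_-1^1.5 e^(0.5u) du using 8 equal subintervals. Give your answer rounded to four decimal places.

2.7911

Δu = (1.5 − (-1))/8 = 0.3125.
Left endpoints: -1, -0.6875, -0.375, -0.0625, 0.25, 0.5625, 0.875, 1.1875.
f(-1) ≈ 0.6065, f(-0.6875) ≈ 0.7091, f(-0.375) ≈ 0.8290, f(-0.0625) ≈ 0.9692, f(0.25) ≈ 1.1331, f(0.5625) ≈ 1.3248, f(0.875) ≈ 1.5488, f(1.1875) ≈ 1.8108.
Sum = Δu · [f(-1) + f(-0.6875) + f(-0.375) + ...].
Sum ≈ 2.7911.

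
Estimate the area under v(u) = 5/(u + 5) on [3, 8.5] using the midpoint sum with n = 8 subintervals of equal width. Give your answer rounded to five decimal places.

Δu = (8.5 − 3)/8 = 0.6875.
Midpoints: 3.34375, 4.03125, 4.71875, 5.40625, 6.09375, 6.78125, 7.46875, 8.15625.
v(3.34375) = 160/267, v(4.03125) = 160/289, v(4.71875) = 160/311, v(5.40625) = 160/333, v(6.09375) = 32/71, v(6.78125) = 160/377, v(7.46875) = 160/399, v(8.15625) = 160/421.
Sum = Δu · [v(3.34375) + v(4.03125) + v(4.71875) + ...].
Sum ≈ 2.61524.

2.61524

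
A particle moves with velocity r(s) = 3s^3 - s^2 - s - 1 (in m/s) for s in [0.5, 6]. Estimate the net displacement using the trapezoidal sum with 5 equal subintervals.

907.95375

Δs = (6 − 0.5)/5 = 1.1.
r(0.5) = -1.375, r(1.6) = 7.128, r(2.7) = 48.059, r(3.8) = 145.376, r(4.9) = 323.037, r(6) = 605.
T_5 = (Δs/2)·[r(s_0) + 2r(s_1) + ... + 2r(s_{4}) + r(s_5)].
Sum = 907.95375.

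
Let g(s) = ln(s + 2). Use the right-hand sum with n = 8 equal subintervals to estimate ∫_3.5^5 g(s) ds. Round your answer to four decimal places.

2.7678

Δs = (5 − 3.5)/8 = 0.1875.
Right endpoints: 3.6875, 3.875, 4.0625, 4.25, 4.4375, 4.625, 4.8125, 5.
g(3.6875) ≈ 1.7383, g(3.875) ≈ 1.7707, g(4.0625) ≈ 1.8021, g(4.25) ≈ 1.8326, g(4.4375) ≈ 1.8621, g(4.625) ≈ 1.8909, g(4.8125) ≈ 1.9188, g(5) ≈ 1.9459.
Sum = Δs · [g(3.6875) + g(3.875) + g(4.0625) + ...].
Sum ≈ 2.7678.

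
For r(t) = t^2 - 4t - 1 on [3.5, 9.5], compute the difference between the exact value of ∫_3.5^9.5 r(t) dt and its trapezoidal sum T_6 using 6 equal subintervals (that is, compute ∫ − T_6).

Exact integral: ∫_3.5^9.5 r(t) dt = 109.5.
T_6 = 110.5.
Error = 109.5 − 110.5 = -1.

-1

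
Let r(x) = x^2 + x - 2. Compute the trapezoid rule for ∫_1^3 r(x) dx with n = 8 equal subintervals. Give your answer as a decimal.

8.6875

Δx = (3 − 1)/8 = 0.25.
r(1) = 0, r(1.25) = 0.8125, r(1.5) = 1.75, r(1.75) = 2.8125, r(2) = 4, r(2.25) = 5.3125, r(2.5) = 6.75, r(2.75) = 8.3125, r(3) = 10.
T_8 = (Δx/2)·[r(x_0) + 2r(x_1) + ... + 2r(x_{7}) + r(x_8)].
Sum = 8.6875.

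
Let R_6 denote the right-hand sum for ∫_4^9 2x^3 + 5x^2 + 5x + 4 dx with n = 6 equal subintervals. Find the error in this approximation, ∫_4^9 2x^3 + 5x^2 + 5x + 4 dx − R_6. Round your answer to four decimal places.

Exact integral: ∫_4^9 f(x) dx ≈ 4443.333333.
R_6 ≈ 5168.796296.
Error ≈ 4443.333333 − 5168.796296 ≈ -725.4630.

-725.4630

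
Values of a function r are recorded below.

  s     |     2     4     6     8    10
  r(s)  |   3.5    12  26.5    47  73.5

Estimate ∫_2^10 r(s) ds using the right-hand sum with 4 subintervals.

318

Δs = 2.
Sum = 2·[12 + 26.5 + 47 + 73.5] = 318.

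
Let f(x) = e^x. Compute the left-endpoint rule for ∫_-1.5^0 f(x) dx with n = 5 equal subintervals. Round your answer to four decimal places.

0.6662

Δx = (0 − (-1.5))/5 = 0.3.
Left endpoints: -1.5, -1.2, -0.9, -0.6, -0.3.
f(-1.5) ≈ 0.2231, f(-1.2) ≈ 0.3012, f(-0.9) ≈ 0.4066, f(-0.6) ≈ 0.5488, f(-0.3) ≈ 0.7408.
Sum = Δx · [f(-1.5) + f(-1.2) + f(-0.9) + f(-0.6) + f(-0.3)].
Sum ≈ 0.6662.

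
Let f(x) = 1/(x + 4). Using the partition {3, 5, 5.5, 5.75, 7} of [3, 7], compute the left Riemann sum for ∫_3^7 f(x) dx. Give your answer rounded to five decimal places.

Subinterval widths: 2, 0.5, 0.25, 1.25.
Left endpoints: 3, 5, 5.5, 5.75.
f(3) = 1/7, f(5) = 1/9, f(5.5) = 2/19, f(5.75) = 4/39.
Sum = Σ Δx_i · f(x_i).
Sum ≈ 0.49579.

0.49579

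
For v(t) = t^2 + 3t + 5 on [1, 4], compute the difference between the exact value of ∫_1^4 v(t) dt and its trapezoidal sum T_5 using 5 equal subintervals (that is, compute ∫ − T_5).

Exact integral: ∫_1^4 v(t) dt = 58.5.
T_5 = 58.68.
Error = 58.5 − 58.68 = -0.18.

-0.18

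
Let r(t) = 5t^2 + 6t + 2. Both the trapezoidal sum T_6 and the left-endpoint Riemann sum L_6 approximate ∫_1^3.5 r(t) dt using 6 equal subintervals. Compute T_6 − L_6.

14.84375

T_6 ≈ 108.903356.
L_6 ≈ 94.059606.
T_6 − L_6 = 14.84375.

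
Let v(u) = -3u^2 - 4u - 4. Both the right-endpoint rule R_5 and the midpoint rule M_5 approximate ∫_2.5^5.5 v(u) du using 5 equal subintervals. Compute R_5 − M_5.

R_5 = -236.49.
M_5 = -210.48.
R_5 − M_5 = -26.01.

-26.01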